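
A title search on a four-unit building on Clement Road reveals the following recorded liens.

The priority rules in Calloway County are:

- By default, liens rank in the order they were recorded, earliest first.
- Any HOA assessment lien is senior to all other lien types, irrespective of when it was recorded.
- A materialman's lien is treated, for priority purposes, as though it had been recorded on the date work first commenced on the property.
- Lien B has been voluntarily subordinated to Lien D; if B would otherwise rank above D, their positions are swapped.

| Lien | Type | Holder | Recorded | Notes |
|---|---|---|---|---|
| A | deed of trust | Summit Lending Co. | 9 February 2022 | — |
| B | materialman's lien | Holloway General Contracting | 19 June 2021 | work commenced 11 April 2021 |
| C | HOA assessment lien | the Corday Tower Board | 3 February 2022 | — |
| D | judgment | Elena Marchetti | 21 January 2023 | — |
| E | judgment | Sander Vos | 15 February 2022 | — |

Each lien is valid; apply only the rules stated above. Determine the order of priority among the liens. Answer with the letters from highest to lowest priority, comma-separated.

C, D, A, E, B

Adjusting effective dates: B relates back to 11 April 2021 (work commenced).
As an HOA assessment lien, C is senior to every other lien.
Ordering the rest by effective date: B (11 April 2021), A (9 February 2022), E (15 February 2022), D (21 January 2023).
B would otherwise be senior to D, so under the subordination agreement B and D exchange positions.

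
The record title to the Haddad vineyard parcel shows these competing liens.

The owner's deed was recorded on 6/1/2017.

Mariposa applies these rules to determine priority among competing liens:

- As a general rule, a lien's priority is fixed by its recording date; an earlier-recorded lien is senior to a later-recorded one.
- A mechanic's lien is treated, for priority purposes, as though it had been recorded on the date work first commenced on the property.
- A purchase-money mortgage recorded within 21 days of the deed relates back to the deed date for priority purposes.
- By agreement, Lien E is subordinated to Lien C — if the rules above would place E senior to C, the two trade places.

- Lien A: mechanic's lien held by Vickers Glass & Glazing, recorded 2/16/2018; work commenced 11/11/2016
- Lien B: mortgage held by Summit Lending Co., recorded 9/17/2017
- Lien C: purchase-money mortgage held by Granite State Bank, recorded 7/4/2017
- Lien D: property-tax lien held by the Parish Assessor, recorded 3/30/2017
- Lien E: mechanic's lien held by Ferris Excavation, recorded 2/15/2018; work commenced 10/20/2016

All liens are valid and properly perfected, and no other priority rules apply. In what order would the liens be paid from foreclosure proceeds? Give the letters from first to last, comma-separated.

Effective dates: A relates back to 11/11/2016 (work commenced); C was recorded 33 days after the deed, outside the 21-day window, so it keeps its recording date; E relates back to 10/20/2016 (work commenced).
By effective date: E (10/20/2016), A (11/11/2016), D (3/30/2017), C (7/4/2017), B (9/17/2017).
Because E would otherwise rank above C, the subordination swaps them.

C, A, D, E, B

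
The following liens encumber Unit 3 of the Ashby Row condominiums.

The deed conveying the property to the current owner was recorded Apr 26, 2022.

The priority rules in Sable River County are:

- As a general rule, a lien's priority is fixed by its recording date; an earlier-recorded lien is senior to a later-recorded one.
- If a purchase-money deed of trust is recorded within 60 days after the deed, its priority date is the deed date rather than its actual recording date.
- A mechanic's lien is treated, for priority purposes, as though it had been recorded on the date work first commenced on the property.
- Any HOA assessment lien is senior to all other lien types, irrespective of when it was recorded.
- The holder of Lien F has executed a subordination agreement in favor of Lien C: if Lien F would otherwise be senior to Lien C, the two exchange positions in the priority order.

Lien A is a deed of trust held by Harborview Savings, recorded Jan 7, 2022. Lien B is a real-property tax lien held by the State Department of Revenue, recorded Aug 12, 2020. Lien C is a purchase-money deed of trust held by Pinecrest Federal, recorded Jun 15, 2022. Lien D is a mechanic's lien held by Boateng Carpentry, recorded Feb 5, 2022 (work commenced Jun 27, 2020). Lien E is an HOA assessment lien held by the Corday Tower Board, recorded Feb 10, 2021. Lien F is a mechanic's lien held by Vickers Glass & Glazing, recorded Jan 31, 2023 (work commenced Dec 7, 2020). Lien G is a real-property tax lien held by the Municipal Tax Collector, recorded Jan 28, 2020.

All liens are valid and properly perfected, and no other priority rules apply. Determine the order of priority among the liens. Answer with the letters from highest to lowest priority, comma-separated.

Effective dates after the stated exceptions: C relates back to the deed date Apr 26, 2022; D is treated as recorded Jun 27, 2020, the work-commencement date; F relates back to Dec 7, 2020 (work commenced).
E, as an HOA assessment lien, has superpriority and ranks first.
Remaining liens by effective date: G (Jan 28, 2020), D (Jun 27, 2020), B (Aug 12, 2020), F (Dec 7, 2020), A (Jan 7, 2022), C (Apr 26, 2022).
Because F would otherwise rank above C, the subordination swaps them.

E, G, D, B, C, A, F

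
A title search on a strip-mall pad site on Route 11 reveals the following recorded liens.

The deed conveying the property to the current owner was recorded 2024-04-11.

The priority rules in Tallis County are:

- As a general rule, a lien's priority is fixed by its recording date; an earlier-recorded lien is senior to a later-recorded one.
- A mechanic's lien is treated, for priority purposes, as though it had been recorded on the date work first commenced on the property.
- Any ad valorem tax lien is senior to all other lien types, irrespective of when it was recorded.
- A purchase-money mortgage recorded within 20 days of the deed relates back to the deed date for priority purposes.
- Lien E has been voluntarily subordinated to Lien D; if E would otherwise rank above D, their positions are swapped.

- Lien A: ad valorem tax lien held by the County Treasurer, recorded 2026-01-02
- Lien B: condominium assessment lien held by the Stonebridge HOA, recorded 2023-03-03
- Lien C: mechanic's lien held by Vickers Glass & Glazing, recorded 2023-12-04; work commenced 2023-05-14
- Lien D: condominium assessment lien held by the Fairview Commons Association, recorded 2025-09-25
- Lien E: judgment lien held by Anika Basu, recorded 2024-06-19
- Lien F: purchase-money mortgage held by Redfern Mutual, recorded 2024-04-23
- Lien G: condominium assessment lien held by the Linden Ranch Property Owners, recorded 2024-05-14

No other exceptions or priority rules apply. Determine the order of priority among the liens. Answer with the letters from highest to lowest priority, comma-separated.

A, B, C, F, G, D, E

First, effective dates: C is treated as recorded 2023-05-14, the work-commencement date; F was recorded within the 20-day window, so its effective date is the deed date 2024-04-11.
A is an ad valorem tax lien, so it outranks all other liens regardless of date.
The other liens, earliest effective date first: B (2023-03-03), C (2023-05-14), F (2024-04-11), G (2024-05-14), E (2024-06-19), D (2025-09-25).
Because E would otherwise rank above D, the subordination swaps them.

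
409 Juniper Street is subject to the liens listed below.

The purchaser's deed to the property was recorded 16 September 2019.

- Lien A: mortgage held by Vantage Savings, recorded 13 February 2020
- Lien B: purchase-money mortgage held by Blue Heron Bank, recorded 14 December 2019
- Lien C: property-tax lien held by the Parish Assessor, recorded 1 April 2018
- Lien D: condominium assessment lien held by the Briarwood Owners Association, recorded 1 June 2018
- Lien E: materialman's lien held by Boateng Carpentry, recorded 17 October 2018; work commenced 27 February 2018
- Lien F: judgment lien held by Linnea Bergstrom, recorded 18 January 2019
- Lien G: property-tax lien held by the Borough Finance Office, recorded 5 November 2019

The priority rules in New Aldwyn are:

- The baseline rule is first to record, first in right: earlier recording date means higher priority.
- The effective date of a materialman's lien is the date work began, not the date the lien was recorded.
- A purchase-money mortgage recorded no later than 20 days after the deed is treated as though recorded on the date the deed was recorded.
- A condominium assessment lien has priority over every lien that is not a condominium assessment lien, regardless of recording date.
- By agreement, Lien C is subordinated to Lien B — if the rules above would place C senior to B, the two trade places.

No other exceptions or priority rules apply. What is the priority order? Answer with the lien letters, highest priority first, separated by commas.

Effective dates: B was recorded 89 days after the deed, outside the 20-day window, so it keeps its recording date; E's effective date is 27 February 2018, when work began.
D is a condominium assessment lien, so it outranks all other liens regardless of date.
The other liens, earliest effective date first: E (27 February 2018), C (1 April 2018), F (18 January 2019), G (5 November 2019), B (14 December 2019), A (13 February 2020).
The subordination applies — C was senior to B — so C and B swap.

D, E, B, F, G, C, A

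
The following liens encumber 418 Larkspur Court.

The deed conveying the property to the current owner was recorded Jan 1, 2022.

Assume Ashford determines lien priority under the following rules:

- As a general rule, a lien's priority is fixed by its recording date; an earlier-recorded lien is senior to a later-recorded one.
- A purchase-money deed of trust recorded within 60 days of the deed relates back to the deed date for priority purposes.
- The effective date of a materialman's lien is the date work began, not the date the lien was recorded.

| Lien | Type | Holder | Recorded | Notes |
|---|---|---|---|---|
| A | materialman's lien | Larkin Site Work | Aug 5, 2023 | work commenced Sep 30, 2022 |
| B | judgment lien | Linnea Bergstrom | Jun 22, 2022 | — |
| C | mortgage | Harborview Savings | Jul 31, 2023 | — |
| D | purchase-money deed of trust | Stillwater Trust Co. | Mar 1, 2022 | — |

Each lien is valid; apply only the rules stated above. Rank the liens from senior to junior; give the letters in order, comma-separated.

Adjusting effective dates: A is treated as recorded Sep 30, 2022, the work-commencement date; D relates back to the deed date Jan 1, 2022.
By effective date, earliest first: D (Jan 1, 2022), B (Jun 22, 2022), A (Sep 30, 2022), C (Jul 31, 2023).

D, B, A, C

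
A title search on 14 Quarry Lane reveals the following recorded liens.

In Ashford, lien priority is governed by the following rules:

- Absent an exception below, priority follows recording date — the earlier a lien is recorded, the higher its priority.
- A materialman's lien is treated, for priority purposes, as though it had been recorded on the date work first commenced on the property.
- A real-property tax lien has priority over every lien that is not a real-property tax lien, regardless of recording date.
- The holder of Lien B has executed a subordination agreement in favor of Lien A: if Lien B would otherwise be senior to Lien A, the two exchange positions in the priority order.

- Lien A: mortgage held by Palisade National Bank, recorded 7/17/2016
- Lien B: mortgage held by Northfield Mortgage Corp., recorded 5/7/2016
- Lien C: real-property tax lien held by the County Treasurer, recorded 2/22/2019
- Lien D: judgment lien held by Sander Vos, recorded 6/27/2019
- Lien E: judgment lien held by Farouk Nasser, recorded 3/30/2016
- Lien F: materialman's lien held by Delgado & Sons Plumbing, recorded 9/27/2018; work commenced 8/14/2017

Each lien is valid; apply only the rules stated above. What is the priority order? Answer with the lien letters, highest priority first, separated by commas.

Effective dates after the stated exceptions: F's effective date is 8/14/2017, when work began.
C, as a real-property tax lien, has superpriority and ranks first.
Remaining liens by effective date: E (3/30/2016), B (5/7/2016), A (7/17/2016), F (8/14/2017), D (6/27/2019).
B would otherwise be senior to A, so under the subordination agreement B and A exchange positions.

C, E, A, B, F, D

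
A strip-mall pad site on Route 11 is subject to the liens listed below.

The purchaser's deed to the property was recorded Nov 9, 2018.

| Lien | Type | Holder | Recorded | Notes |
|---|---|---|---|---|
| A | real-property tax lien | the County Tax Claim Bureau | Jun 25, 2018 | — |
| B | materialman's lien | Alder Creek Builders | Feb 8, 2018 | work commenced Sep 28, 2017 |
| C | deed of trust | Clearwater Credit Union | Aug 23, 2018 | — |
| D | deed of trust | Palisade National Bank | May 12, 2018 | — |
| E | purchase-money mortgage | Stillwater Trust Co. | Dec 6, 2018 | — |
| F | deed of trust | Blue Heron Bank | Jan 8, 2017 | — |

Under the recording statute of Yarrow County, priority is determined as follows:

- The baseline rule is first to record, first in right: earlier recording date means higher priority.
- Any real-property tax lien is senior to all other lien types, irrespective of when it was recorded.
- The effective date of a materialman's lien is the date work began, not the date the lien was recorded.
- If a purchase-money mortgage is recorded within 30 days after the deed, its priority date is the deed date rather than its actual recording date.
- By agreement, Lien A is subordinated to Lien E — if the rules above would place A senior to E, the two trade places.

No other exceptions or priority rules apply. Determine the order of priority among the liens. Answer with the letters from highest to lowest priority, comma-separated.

E, F, B, D, C, A

Adjusting effective dates: B relates back to Sep 28, 2017 (work commenced); E relates back to the deed date Nov 9, 2018.
A, as a real-property tax lien, has superpriority and ranks first.
Ordering the rest by effective date: F (Jan 8, 2017), B (Sep 28, 2017), D (May 12, 2018), C (Aug 23, 2018), E (Nov 9, 2018).
A is senior to E before the subordination, so the two trade places.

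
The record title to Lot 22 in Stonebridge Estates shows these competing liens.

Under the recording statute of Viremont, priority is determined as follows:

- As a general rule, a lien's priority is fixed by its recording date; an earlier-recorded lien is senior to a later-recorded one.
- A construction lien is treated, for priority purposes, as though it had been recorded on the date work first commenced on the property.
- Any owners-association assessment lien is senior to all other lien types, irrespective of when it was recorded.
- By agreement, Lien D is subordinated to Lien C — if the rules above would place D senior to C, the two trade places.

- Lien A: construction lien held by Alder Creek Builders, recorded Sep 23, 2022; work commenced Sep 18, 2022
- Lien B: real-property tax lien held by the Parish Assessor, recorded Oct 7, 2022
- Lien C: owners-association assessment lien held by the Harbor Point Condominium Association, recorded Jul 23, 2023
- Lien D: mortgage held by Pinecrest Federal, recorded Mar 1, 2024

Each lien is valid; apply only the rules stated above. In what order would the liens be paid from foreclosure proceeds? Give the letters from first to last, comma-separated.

Effective dates: A is treated as recorded Sep 18, 2022, the work-commencement date.
C is an owners-association assessment lien, so it outranks all other liens regardless of date.
Remaining liens by effective date: A (Sep 18, 2022), B (Oct 7, 2022), D (Mar 1, 2024).
D already ranks below C; the subordination has no effect.

C, A, B, D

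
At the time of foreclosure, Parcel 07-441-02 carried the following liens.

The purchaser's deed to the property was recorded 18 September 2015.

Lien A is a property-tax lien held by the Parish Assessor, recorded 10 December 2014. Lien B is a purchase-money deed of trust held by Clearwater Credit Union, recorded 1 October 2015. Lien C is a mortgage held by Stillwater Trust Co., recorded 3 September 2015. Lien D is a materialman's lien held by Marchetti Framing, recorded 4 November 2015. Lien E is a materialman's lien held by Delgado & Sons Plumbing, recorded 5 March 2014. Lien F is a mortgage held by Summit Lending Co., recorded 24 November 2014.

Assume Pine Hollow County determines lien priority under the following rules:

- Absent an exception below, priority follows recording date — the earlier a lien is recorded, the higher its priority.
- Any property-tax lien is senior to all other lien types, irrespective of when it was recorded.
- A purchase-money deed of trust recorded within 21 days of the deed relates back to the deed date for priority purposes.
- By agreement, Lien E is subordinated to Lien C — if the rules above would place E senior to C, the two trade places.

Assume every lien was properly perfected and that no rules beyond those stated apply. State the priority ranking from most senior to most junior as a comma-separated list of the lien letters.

Adjusting effective dates: B relates back to the deed date 18 September 2015.
A is a property-tax lien, so it outranks all other liens regardless of date.
Remaining liens by effective date: E (5 March 2014), F (24 November 2014), C (3 September 2015), B (18 September 2015), D (4 November 2015).
The subordination applies — E was senior to C — so E and C swap.

A, C, F, E, B, D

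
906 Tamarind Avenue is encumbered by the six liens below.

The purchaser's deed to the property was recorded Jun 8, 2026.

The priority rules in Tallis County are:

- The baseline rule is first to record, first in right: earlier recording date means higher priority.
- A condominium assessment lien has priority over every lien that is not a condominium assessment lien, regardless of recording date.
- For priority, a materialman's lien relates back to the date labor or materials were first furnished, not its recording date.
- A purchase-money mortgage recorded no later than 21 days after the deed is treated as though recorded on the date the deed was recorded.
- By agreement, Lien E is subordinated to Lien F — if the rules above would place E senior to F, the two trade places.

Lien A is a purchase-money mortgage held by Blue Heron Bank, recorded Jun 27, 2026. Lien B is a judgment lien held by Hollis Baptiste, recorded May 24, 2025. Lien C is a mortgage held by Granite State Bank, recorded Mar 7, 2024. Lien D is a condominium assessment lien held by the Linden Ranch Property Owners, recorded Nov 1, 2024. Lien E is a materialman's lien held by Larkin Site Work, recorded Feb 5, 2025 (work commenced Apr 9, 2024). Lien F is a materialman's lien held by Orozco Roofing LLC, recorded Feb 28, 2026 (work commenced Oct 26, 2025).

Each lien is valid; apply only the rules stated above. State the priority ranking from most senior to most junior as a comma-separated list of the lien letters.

Adjusting effective dates: A's effective date is the deed date, Jun 8, 2026; E's effective date is Apr 9, 2024, when work began; F is treated as recorded Oct 26, 2025, the work-commencement date.
D, as a condominium assessment lien, has superpriority and ranks first.
Ordering the rest by effective date: C (Mar 7, 2024), E (Apr 9, 2024), B (May 24, 2025), F (Oct 26, 2025), A (Jun 8, 2026).
Because E would otherwise rank above F, the subordination swaps them.

D, C, F, B, E, A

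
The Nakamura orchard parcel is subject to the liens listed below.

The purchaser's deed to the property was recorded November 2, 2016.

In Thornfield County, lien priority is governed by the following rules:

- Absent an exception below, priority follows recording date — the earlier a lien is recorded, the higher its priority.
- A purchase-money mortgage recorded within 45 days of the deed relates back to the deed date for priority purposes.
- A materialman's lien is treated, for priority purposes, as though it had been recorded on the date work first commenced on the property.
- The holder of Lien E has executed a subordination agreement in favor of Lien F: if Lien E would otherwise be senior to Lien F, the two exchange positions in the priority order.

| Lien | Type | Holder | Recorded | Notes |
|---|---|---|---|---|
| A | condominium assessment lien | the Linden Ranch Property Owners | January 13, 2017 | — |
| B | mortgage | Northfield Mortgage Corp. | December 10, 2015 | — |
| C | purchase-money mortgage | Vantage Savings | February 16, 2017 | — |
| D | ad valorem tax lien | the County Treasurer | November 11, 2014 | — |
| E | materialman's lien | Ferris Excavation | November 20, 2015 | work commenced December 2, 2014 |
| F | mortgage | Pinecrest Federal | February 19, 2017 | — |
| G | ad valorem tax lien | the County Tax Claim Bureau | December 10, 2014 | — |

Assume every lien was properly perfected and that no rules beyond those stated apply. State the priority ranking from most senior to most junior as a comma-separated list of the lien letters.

D, F, G, B, A, C, E

Adjusting effective dates: C was recorded 106 days after the deed, outside the 45-day window, so it keeps its recording date; E relates back to December 2, 2014 (work commenced).
Ordering by effective date: D (November 11, 2014), E (December 2, 2014), G (December 10, 2014), B (December 10, 2015), A (January 13, 2017), C (February 16, 2017), F (February 19, 2017).
E is senior to F before the subordination, so the two trade places.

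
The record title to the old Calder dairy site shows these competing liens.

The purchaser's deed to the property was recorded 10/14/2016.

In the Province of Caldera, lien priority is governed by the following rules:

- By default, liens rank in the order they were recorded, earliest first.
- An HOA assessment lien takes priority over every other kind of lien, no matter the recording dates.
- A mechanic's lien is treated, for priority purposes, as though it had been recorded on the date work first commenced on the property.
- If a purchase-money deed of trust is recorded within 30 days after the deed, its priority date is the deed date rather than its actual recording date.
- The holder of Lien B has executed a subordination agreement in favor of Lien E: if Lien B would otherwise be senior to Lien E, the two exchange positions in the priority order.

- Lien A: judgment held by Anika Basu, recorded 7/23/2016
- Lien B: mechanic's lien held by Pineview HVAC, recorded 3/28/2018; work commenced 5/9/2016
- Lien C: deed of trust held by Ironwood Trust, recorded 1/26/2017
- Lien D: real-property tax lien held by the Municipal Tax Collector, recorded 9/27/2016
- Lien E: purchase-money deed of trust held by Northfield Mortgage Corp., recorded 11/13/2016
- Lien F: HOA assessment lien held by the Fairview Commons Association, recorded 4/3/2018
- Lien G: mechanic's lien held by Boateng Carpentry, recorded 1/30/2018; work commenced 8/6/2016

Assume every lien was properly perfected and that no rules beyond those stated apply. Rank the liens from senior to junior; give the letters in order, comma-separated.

Effective dates after the stated exceptions: B relates back to 5/9/2016 (work commenced); E's effective date is the deed date, 10/14/2016; G's effective date is 8/6/2016, when work began.
F is an HOA assessment lien and takes priority over every other lien.
Remaining liens by effective date: B (5/9/2016), A (7/23/2016), G (8/6/2016), D (9/27/2016), E (10/14/2016), C (1/26/2017).
B would otherwise be senior to E, so under the subordination agreement B and E exchange positions.

F, E, A, G, D, B, C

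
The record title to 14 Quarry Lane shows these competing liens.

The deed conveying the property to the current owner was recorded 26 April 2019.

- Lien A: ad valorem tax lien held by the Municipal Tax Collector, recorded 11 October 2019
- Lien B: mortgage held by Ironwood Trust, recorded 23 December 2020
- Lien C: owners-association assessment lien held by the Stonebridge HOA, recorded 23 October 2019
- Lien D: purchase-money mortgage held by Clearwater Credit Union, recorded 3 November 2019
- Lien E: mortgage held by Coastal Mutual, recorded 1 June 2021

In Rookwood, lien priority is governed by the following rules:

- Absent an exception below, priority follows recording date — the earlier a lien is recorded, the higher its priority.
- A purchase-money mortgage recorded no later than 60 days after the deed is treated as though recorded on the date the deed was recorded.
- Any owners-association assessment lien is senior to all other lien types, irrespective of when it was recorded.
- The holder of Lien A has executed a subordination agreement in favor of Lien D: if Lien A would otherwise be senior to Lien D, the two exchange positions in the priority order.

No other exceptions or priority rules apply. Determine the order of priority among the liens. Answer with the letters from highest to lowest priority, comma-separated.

Effective dates: D missed the 60-day window (191 days after the deed), so its recording date stands.
C is an owners-association assessment lien and takes priority over every other lien.
The other liens, earliest effective date first: A (11 October 2019), D (3 November 2019), B (23 December 2020), E (1 June 2021).
The subordination applies — A was senior to D — so A and D swap.

C, D, A, B, E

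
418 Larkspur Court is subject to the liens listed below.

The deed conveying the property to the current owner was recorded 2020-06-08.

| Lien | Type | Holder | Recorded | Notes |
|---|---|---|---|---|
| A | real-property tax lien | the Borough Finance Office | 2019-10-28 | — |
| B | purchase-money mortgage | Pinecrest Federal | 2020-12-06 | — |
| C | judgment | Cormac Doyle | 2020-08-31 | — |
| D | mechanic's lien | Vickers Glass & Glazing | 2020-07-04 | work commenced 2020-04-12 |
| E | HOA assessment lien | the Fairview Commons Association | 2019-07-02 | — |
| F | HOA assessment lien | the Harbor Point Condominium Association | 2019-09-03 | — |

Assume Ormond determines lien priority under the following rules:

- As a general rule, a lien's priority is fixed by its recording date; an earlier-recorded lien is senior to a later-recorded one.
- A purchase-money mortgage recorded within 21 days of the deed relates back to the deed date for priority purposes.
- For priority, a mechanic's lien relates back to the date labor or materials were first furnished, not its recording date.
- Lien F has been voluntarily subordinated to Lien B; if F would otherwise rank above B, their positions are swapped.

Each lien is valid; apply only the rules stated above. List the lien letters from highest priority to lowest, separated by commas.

E, B, A, D, C, F

Effective dates after the stated exceptions: B was recorded 181 days after the deed, outside the 21-day window, so it keeps its recording date; D's effective date is 2020-04-12, when work began.
Ordering by effective date: E (2019-07-02), F (2019-09-03), A (2019-10-28), D (2020-04-12), C (2020-08-31), B (2020-12-06).
The subordination applies — F was senior to B — so F and B swap.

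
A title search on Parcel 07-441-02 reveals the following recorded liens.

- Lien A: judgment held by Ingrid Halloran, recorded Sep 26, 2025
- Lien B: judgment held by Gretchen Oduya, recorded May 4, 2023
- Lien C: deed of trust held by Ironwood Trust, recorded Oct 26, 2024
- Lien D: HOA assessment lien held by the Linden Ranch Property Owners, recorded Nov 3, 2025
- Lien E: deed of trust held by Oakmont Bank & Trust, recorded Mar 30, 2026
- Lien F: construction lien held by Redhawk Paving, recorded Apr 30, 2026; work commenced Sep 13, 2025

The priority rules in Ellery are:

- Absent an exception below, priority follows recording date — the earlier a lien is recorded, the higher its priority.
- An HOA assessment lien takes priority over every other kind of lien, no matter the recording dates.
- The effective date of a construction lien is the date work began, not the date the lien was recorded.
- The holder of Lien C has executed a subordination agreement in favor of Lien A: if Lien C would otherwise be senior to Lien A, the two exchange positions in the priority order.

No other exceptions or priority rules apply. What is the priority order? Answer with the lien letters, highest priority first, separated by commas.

First, effective dates: F relates back to Sep 13, 2025 (work commenced).
As an HOA assessment lien, D is senior to every other lien.
Remaining liens by effective date: B (May 4, 2023), C (Oct 26, 2024), F (Sep 13, 2025), A (Sep 26, 2025), E (Mar 30, 2026).
C is senior to A before the subordination, so the two trade places.

D, B, A, F, C, E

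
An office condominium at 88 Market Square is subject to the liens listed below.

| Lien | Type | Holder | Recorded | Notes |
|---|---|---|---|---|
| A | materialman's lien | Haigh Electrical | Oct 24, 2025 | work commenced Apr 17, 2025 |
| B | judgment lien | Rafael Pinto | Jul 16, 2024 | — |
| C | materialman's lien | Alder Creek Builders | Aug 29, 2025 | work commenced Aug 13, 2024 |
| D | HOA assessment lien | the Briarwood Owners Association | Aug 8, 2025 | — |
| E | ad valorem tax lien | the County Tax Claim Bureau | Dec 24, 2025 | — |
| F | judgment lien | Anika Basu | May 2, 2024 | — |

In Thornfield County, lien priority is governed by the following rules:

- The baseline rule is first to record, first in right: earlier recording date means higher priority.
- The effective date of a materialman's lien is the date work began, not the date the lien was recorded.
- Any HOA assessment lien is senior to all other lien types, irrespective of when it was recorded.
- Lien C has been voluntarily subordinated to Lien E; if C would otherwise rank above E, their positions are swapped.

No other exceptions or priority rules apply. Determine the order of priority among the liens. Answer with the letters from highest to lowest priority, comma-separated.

Adjusting effective dates: A is treated as recorded Apr 17, 2025, the work-commencement date; C is treated as recorded Aug 13, 2024, the work-commencement date.
D is an HOA assessment lien and takes priority over every other lien.
Remaining liens by effective date: F (May 2, 2024), B (Jul 16, 2024), C (Aug 13, 2024), A (Apr 17, 2025), E (Dec 24, 2025).
C would otherwise be senior to E, so under the subordination agreement C and E exchange positions.

D, F, B, E, A, C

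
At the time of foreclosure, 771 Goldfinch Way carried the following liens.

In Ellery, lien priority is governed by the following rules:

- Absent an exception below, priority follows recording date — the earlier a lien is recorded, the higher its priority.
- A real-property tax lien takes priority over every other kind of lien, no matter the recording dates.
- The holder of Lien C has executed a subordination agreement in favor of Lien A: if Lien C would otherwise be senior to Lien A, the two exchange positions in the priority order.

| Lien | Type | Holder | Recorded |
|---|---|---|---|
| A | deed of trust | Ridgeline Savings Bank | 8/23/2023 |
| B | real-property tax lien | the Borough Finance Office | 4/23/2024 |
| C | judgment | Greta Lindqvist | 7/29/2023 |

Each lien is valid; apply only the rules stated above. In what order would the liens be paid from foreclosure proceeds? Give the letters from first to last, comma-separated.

B is a real-property tax lien and takes priority over every other lien.
Among the remaining liens, by effective date: C (7/29/2023), A (8/23/2023).
C would otherwise be senior to A, so under the subordination agreement C and A exchange positions.

B, A, C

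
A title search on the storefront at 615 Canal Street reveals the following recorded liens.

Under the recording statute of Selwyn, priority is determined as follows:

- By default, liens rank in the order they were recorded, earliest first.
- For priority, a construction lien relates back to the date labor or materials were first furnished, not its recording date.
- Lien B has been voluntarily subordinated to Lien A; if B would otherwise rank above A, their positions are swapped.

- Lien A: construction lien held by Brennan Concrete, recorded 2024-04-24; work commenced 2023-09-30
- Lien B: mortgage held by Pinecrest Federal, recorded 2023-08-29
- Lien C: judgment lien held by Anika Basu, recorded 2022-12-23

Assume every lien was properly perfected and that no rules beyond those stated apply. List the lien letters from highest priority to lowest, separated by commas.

C, A, B

Effective dates after the stated exceptions: A relates back to 2023-09-30 (work commenced).
By effective date: C (2022-12-23), B (2023-08-29), A (2023-09-30).
B is senior to A before the subordination, so the two trade places.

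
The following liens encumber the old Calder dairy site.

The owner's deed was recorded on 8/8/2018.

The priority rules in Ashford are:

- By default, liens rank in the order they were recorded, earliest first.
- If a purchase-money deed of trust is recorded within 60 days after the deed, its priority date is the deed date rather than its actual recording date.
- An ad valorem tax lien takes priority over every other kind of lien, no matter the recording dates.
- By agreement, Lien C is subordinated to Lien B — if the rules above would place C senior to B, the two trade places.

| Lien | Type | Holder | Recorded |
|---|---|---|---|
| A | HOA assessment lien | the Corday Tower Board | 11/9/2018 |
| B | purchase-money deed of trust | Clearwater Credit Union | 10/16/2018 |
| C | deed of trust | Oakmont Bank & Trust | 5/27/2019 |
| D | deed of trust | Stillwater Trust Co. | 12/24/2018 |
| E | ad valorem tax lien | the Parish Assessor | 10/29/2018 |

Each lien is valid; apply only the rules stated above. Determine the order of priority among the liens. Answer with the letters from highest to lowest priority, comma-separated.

Adjusting effective dates: B was recorded 69 days after the deed, outside the 60-day window, so it keeps its recording date.
E is an ad valorem tax lien, so it outranks all other liens regardless of date.
Remaining liens by effective date: B (10/16/2018), A (11/9/2018), D (12/24/2018), C (5/27/2019).
C already ranks below B; the subordination has no effect.

E, B, A, D, C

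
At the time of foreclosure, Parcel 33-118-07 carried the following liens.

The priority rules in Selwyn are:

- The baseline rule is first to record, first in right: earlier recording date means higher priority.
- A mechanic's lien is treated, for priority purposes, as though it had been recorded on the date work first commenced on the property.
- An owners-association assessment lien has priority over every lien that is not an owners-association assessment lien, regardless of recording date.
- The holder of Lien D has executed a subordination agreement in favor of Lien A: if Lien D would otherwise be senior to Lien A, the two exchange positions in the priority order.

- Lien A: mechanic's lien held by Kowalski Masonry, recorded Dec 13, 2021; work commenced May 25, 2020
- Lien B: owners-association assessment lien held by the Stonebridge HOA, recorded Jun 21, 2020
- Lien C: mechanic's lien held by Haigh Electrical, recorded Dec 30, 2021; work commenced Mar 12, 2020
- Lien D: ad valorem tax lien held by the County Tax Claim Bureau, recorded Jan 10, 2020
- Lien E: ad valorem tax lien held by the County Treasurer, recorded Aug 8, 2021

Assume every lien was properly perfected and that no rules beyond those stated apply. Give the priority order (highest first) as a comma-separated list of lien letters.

First, effective dates: A's effective date is May 25, 2020, when work began; C is treated as recorded Mar 12, 2020, the work-commencement date.
B is an owners-association assessment lien, so it outranks all other liens regardless of date.
Remaining liens by effective date: D (Jan 10, 2020), C (Mar 12, 2020), A (May 25, 2020), E (Aug 8, 2021).
The subordination applies — D was senior to A — so D and A swap.

B, A, C, D, E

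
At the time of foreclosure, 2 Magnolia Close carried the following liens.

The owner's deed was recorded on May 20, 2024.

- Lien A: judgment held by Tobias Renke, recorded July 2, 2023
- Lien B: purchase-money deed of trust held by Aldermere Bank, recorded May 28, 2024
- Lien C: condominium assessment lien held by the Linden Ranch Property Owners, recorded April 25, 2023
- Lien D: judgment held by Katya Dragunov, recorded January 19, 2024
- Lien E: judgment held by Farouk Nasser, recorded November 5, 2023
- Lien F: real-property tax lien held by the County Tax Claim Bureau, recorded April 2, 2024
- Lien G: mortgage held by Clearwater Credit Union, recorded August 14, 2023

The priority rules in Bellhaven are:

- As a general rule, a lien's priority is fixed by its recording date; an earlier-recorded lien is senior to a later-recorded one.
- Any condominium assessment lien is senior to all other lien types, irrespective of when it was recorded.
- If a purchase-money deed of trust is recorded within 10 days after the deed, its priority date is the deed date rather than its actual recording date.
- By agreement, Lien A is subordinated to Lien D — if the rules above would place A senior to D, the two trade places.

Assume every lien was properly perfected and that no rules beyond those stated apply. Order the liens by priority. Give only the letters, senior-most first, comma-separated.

Adjusting effective dates: B's effective date is the deed date, May 20, 2024.
As a condominium assessment lien, C is senior to every other lien.
The other liens, earliest effective date first: A (July 2, 2023), G (August 14, 2023), E (November 5, 2023), D (January 19, 2024), F (April 2, 2024), B (May 20, 2024).
The subordination applies — A was senior to D — so A and D swap.

C, D, G, E, A, F, B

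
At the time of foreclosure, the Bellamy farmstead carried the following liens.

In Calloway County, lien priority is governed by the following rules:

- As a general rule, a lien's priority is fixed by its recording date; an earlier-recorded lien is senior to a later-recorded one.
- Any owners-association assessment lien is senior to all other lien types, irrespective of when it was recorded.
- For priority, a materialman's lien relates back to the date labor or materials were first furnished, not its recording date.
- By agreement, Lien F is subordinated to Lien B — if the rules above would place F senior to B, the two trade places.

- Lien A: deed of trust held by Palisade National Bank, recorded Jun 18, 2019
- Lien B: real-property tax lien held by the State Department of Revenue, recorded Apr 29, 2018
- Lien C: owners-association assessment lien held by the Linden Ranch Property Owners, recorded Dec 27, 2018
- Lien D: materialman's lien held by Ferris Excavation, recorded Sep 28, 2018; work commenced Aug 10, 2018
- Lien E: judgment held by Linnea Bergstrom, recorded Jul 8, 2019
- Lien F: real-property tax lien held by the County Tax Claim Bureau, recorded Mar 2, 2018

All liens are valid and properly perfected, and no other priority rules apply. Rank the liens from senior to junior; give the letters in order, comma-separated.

Adjusting effective dates: D relates back to Aug 10, 2018 (work commenced).
C is an owners-association assessment lien and takes priority over every other lien.
Among the remaining liens, by effective date: F (Mar 2, 2018), B (Apr 29, 2018), D (Aug 10, 2018), A (Jun 18, 2019), E (Jul 8, 2019).
F is senior to B before the subordination, so the two trade places.

C, B, F, D, A, E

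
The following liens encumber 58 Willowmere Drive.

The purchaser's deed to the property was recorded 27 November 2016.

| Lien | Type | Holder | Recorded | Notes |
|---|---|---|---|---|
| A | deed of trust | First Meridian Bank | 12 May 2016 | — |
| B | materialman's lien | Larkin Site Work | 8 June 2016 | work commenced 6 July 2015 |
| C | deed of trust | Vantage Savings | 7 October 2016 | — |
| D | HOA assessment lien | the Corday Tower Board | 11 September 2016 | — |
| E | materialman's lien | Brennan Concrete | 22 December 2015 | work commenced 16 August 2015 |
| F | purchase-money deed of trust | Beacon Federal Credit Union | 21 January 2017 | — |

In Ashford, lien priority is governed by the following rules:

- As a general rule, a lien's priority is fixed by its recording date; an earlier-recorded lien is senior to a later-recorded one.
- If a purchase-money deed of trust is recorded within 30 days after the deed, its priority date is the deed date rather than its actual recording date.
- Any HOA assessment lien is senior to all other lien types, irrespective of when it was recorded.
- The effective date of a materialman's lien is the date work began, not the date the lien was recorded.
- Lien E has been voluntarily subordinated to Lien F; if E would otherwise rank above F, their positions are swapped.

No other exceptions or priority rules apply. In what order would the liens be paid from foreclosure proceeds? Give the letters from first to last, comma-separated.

D, B, F, A, C, E

Adjusting effective dates: B is treated as recorded 6 July 2015, the work-commencement date; E is treated as recorded 16 August 2015, the work-commencement date; F was recorded 55 days after the deed — beyond 30 days — so no relation-back applies.
D, as an HOA assessment lien, has superpriority and ranks first.
The other liens, earliest effective date first: B (6 July 2015), E (16 August 2015), A (12 May 2016), C (7 October 2016), F (21 January 2017).
E would otherwise be senior to F, so under the subordination agreement E and F exchange positions.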